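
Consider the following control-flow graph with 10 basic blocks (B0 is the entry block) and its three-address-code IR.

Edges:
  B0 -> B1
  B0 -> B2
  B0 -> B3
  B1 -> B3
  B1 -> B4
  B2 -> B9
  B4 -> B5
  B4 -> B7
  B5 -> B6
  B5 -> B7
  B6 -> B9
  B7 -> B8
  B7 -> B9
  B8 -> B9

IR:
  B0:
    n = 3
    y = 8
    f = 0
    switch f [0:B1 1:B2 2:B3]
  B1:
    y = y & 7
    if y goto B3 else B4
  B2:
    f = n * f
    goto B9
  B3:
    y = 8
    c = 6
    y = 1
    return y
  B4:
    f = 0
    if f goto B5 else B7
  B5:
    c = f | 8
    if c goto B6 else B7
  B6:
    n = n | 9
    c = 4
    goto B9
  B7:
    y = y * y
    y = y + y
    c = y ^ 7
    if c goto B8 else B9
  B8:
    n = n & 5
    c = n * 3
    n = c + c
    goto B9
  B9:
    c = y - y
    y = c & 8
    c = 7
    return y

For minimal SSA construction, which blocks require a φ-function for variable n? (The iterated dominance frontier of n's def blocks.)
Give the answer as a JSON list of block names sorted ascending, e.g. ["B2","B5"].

Answer: ["B9"]

Derivation:
idom tree: B1←B0 B2←B0 B3←B0 B4←B1 B5←B4 B6←B5 B7←B4 B8←B7 B9←B0
Dom∩ at merges:
  B3: preds {B0,B1}: {B0} ∩ {B0,B1} = {B0}; idom=B0
  B7: preds {B4,B5}: {B0,B1,B4} ∩ {B0,B1,B4,B5} = {B0,B1,B4}; idom=B4
  B9: preds {B2,B6,B7,B8}: {B0,B2} ∩ {B0,B1,B4,B5,B6} ∩ {B0,B1,B4,B7} ∩ {B0,B1,B4,B7,B8} = {B0}; idom=B0

DF derivation:
  join B3 pred B0: · stop@B0
  join B3 pred B1: B1 stop@B0
  join B7 pred B4: · stop@B4
  join B7 pred B5: B5 stop@B4
  join B9 pred B2: B2 stop@B0
  join B9 pred B6: B6→B5→B4→B1 stop@B0
  join B9 pred B7: B7→B4→B1 stop@B0
  join B9 pred B8: B8→B7→B4→B1 stop@B0
  B0: DF=∅
  B1: DF={B3,B9}
  B2: DF={B9}
  B3: DF=∅
  B4: DF={B9}
  B5: DF={B7,B9}
  B6: DF={B9}
  B7: DF={B9}
  B8: DF={B9}
  B9: DF=∅

φ for n: defs {B0,B6,B8}
  DF⁺ = {B9}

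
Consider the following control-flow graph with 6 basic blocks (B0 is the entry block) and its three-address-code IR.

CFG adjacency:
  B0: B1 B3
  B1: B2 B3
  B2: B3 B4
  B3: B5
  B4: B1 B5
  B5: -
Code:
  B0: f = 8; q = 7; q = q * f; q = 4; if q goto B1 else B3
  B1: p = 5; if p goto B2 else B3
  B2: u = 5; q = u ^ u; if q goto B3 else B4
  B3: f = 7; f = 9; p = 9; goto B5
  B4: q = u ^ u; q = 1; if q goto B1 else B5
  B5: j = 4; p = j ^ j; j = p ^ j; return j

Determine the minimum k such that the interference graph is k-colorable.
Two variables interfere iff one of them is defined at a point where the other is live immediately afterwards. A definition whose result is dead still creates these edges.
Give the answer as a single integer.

Answer: 2

Analysis:
Per-block:
  B0: {f,q} / ∅
  B1: {p} / ∅
  B2: {q,u} / ∅
  B3: {f,p} / ∅
  B4: {q} / {u}
  B5: {j,p} / ∅

Live sets:
  B0 li=∅ lo=∅
  B1 li=∅ lo=∅
  B2 li=∅ lo={u}
  B3 li=∅ lo=∅
  B4 li={u} lo=∅
  B5 li=∅ lo=∅

Interference:
  f: {q}
  j: {p}
  p: {j}
  q: {f,u}
  u: {q}

Registers:
  clique {f,q} ⇒ need ≥ 2
  2-colouring: R0={j,q}  R1={f,p,u}
  χ = 2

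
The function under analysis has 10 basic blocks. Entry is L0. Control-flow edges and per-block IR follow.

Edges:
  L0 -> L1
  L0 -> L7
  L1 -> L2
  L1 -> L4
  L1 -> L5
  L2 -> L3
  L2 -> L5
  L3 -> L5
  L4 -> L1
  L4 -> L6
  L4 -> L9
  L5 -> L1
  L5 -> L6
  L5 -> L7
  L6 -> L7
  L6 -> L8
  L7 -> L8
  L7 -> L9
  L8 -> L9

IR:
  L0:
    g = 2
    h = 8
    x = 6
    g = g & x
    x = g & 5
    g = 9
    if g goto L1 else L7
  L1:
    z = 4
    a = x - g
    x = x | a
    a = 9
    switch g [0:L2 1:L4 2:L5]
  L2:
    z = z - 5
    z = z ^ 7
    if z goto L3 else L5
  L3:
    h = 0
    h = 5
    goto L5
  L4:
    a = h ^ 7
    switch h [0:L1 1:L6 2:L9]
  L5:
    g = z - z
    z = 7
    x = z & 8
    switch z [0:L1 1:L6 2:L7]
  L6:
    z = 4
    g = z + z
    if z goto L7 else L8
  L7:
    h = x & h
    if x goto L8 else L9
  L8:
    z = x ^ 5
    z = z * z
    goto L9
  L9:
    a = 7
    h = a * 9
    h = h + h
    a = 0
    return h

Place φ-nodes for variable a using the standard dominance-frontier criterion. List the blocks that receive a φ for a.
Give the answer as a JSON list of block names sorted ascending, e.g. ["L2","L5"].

Answer: ["L1", "L6", "L7", "L8", "L9"]

Analysis:
idom tree: L1←L0 L2←L1 L3←L2 L4←L1 L5←L1 L6←L1 L7←L0 L8←L0 L9←L0
Dom∩ at merges:
  L1: preds {L0,L4,L5}: {L0} ∩ {L0,L1,L4} ∩ {L0,L1,L5} = {L0}; idom=L0
  L5: preds {L1,L2,L3}: {L0,L1} ∩ {L0,L1,L2} ∩ {L0,L1,L2,L3} = {L0,L1}; idom=L1
  L6: preds {L4,L5}: {L0,L1,L4} ∩ {L0,L1,L5} = {L0,L1}; idom=L1
  L7: preds {L0,L5,L6}: {L0} ∩ {L0,L1,L5} ∩ {L0,L1,L6} = {L0}; idom=L0
  L8: preds {L6,L7}: {L0,L1,L6} ∩ {L0,L7} = {L0}; idom=L0
  L9: preds {L4,L7,L8}: {L0,L1,L4} ∩ {L0,L7} ∩ {L0,L8} = {L0}; idom=L0

Frontier:
  join L1 pred L0: · stop@L0
  join L1 pred L4: L4→L1 stop@L0
  join L1 pred L5: L5→L1 stop@L0
  join L5 pred L1: · stop@L1
  join L5 pred L2: L2 stop@L1
  join L5 pred L3: L3→L2 stop@L1
  join L6 pred L4: L4 stop@L1
  join L6 pred L5: L5 stop@L1
  join L7 pred L0: · stop@L0
  join L7 pred L5: L5→L1 stop@L0
  join L7 pred L6: L6→L1 stop@L0
  join L8 pred L6: L6→L1 stop@L0
  join L8 pred L7: L7 stop@L0
  join L9 pred L4: L4→L1 stop@L0
  join L9 pred L7: L7 stop@L0
  join L9 pred L8: L8 stop@L0
  L0 → ∅
  L1 → {L1,L7,L8,L9}
  L2 → {L5}
  L3 → {L5}
  L4 → {L1,L6,L9}
  L5 → {L1,L6,L7}
  L6 → {L7,L8}
  L7 → {L8,L9}
  L8 → {L9}
  L9 → ∅

φ for a: defs {L1,L4,L9}
  DF⁺ = {L1,L6,L7,L8,L9}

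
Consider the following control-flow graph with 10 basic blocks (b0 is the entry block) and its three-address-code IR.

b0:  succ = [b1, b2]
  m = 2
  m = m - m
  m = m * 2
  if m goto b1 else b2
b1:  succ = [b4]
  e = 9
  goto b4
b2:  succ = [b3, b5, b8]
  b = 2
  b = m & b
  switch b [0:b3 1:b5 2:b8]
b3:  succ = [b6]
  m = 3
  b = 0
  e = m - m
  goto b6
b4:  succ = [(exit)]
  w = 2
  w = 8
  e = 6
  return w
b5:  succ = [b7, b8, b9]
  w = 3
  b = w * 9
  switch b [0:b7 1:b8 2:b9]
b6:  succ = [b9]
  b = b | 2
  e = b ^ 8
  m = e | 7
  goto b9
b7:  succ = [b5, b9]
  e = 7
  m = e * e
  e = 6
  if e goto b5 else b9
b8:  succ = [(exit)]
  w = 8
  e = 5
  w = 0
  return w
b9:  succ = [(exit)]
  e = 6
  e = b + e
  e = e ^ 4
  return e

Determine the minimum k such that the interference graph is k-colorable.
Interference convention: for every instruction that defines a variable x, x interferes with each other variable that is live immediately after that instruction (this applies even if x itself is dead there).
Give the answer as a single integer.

Block summaries:
  b0 def {m} use ∅
  b1 def {e} use ∅
  b2 def {b} use {m}
  b3 def {b,e,m} use ∅
  b4 def {e,w} use ∅
  b5 def {b,w} use ∅
  b6 def {b,e,m} use {b}
  b7 def {e,m} use ∅
  b8 def {e,w} use ∅
  b9 def {e} use {b}

Liveness:
  b0 li=∅ lo={m}
  b1 li=∅ lo=∅
  b2 li={m} lo=∅
  b3 li=∅ lo={b}
  b4 li=∅ lo=∅
  b5 li=∅ lo={b}
  b6 li={b} lo={b}
  b7 li={b} lo={b}
  b8 li=∅ lo=∅
  b9 li={b} lo=∅

Conflict graph:
  b: {e,m}
  e: {b,w}
  m: {b}
  w: {e}

Chromatic number:
  lower bound: {b,e} mutually conflict ⇒ χ ≥ 2
  2-colouring: r0={b,w}  r1={e,m}
  χ = 2

Answer: 2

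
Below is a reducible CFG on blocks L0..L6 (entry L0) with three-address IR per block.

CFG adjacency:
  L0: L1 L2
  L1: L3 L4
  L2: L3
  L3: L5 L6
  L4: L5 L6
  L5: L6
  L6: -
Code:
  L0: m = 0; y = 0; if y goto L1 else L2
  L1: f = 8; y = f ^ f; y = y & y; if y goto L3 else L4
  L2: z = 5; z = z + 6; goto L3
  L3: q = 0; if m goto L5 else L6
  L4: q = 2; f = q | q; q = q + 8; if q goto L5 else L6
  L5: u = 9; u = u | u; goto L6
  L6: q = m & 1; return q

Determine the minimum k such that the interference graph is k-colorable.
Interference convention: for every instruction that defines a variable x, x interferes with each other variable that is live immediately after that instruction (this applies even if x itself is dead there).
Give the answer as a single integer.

Answer: 3

Analysis:
def/use:
  L0: def={m,y} ue=∅
  L1: def={f,y} ue=∅
  L2: def={z} ue=∅
  L3: def={q} ue={m}
  L4: def={f,q} ue=∅
  L5: def={u} ue=∅
  L6: def={q} ue={m}

Liveness:
  live L0: ∅→{m}
  live L1: {m}→{m}
  live L2: {m}→{m}
  live L3: {m}→{m}
  live L4: {m}→{m}
  live L5: {m}→{m}
  live L6: {m}→∅

Interference:
  f — {m,q}
  m — {f,q,u,y,z}
  q — {f,m}
  u — {m}
  y — {m}
  z — {m}

Registers:
  {f,m,q} pairwise interfere (3-clique) ⇒ χ ≥ 3
  3-colouring: c0={m}  c1={f,u,y,z}  c2={q}
  χ = 3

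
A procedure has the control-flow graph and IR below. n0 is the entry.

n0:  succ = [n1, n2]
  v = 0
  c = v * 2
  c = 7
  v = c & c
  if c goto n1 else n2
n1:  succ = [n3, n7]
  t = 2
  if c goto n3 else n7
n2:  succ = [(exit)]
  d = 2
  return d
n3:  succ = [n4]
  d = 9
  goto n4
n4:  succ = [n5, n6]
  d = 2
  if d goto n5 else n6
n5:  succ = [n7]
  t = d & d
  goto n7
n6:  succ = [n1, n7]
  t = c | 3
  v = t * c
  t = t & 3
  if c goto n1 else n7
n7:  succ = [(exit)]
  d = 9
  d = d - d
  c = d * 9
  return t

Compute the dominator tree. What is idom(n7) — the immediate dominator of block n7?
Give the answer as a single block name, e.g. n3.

idom tree: n1←n0 n2←n0 n3←n1 n4←n3 n5←n4 n6←n4 n7←n1
Join-block Dom:
  n1: preds {n0,n6}: {n0} ∩ {n0,n1,n3,n4,n6} = {n0}; idom=n0
  n7: preds {n1,n5,n6}: {n0,n1} ∩ {n0,n1,n3,n4,n5} ∩ {n0,n1,n3,n4,n6} = {n0,n1}; idom=n1

idom(n7) = n1

Answer: n1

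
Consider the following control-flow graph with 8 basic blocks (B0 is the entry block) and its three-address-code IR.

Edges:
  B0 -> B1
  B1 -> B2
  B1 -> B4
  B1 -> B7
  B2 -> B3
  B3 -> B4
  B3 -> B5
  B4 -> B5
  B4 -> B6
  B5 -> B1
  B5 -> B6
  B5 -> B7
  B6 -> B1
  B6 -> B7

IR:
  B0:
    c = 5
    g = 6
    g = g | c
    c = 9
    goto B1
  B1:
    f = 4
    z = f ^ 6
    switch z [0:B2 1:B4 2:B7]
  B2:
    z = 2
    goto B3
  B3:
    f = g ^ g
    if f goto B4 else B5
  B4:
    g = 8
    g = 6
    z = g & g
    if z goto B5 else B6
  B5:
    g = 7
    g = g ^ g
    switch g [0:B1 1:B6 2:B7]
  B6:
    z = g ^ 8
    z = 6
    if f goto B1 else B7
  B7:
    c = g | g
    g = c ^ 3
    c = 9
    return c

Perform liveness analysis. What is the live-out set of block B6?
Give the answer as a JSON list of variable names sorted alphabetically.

Answer: ["g"]

Analysis:
Per-block:
  B0: def={c,g} ue=∅
  B1: def={f,z} ue=∅
  B2: def={z} ue=∅
  B3: def={f} ue={g}
  B4: def={g,z} ue=∅
  B5: def={g} ue=∅
  B6: def={z} ue={f,g}
  B7: def={c,g} ue={g}

Backward fixpoint:
  B0: in=∅ out={g}
  B1: in={g} out={f,g}
  B2: in={g} out={g}
  B3: in={g} out={f}
  B4: in={f} out={f,g}
  B5: in={f} out={f,g}
  B6: in={f,g} out={g}
  B7: in={g} out=∅

live-out(B6) = ["g"]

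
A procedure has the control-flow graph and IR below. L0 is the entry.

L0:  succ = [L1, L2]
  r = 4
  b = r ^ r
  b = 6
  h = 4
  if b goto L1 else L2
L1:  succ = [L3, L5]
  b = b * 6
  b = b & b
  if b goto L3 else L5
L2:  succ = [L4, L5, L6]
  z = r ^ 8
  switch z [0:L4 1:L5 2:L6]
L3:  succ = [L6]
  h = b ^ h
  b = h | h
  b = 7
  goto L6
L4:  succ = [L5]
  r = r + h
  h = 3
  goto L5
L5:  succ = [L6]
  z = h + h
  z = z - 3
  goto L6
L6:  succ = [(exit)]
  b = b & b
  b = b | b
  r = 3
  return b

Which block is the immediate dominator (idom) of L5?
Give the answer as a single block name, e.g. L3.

idom tree: L1←L0 L2←L0 L3←L1 L4←L2 L5←L0 L6←L0
Dom∩ at merges:
  L5: preds {L1,L2,L4}: {L0,L1} ∩ {L0,L2} ∩ {L0,L2,L4} = {L0}; idom=L0
  L6: preds {L2,L3,L5}: {L0,L2} ∩ {L0,L1,L3} ∩ {L0,L5} = {L0}; idom=L0

idom(L5) = L0

Answer: L0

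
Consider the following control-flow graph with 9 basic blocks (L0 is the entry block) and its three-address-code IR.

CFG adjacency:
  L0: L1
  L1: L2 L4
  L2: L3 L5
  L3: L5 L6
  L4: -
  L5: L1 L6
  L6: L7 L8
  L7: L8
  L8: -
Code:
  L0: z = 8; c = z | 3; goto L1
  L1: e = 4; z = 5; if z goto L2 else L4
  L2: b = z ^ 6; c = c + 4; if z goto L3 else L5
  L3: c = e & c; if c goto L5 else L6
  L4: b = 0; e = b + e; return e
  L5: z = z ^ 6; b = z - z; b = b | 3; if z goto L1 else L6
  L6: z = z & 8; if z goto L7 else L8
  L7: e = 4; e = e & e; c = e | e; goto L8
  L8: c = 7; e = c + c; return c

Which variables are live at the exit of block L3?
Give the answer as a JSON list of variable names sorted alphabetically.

Answer: ["c", "z"]

Working:
Block summaries:
  L0: def={c,z} ue=∅
  L1: def={e,z} ue=∅
  L2: def={b,c} ue={c,z}
  L3: def={c} ue={c,e}
  L4: def={b,e} ue={e}
  L5: def={b,z} ue={z}
  L6: def={z} ue={z}
  L7: def={c,e} ue=∅
  L8: def={c,e} ue=∅

Liveness:
  L0: in=∅ out={c}
  L1: in={c} out={c,e,z}
  L2: in={c,e,z} out={c,e,z}
  L3: in={c,e,z} out={c,z}
  L4: in={e} out=∅
  L5: in={c,z} out={c,z}
  L6: in={z} out=∅
  L7: in=∅ out=∅
  L8: in=∅ out=∅

live-out(L3) = ["c", "z"]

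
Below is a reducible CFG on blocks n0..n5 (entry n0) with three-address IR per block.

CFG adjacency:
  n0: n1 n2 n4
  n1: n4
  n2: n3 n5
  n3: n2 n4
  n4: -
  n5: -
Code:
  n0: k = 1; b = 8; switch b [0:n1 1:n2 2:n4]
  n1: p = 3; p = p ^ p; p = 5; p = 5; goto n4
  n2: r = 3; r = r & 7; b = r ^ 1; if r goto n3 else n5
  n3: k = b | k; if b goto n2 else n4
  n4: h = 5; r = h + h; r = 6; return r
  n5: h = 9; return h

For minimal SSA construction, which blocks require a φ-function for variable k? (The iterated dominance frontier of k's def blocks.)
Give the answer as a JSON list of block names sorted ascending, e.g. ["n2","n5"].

Answer: ["n2", "n4"]

Derivation:
idom tree: n1←n0 n2←n0 n3←n2 n4←n0 n5←n2
Dom∩ at merges:
  n2: preds {n0,n3}: {n0} ∩ {n0,n2,n3} = {n0}; idom=n0
  n4: preds {n0,n1,n3}: {n0} ∩ {n0,n1} ∩ {n0,n2,n3} = {n0}; idom=n0

DF derivation:
  join n2 pred n0: · stop@n0
  join n2 pred n3: n3→n2 stop@n0
  join n4 pred n0: · stop@n0
  join n4 pred n1: n1 stop@n0
  join n4 pred n3: n3→n2 stop@n0
  n0: DF=∅
  n1: DF={n4}
  n2: DF={n2,n4}
  n3: DF={n2,n4}
  n4: DF=∅
  n5: DF=∅

φ for k: defs {n0,n3}
  DF⁺ = {n2,n4}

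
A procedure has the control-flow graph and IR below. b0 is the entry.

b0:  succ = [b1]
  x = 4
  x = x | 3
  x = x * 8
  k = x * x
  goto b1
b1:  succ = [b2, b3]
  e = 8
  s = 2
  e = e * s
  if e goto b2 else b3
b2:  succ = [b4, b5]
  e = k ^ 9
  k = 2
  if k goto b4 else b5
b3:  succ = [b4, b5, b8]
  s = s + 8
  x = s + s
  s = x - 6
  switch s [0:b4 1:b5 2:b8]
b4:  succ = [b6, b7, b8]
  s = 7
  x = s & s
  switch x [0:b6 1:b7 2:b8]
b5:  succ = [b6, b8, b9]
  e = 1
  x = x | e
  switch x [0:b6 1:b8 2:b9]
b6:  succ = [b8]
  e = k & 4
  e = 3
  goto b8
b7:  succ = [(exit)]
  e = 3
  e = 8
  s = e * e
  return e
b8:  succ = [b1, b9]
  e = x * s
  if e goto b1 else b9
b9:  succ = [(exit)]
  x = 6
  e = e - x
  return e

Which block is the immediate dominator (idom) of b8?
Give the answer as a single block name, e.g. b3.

idom tree: b1←b0 b2←b1 b3←b1 b4←b1 b5←b1 b6←b1 b7←b4 b8←b1 b9←b1
Dom∩ at merges:
  b1: preds {b0,b8}: {b0} ∩ {b0,b1,b8} = {b0}; idom=b0
  b4: preds {b2,b3}: {b0,b1,b2} ∩ {b0,b1,b3} = {b0,b1}; idom=b1
  b5: preds {b2,b3}: {b0,b1,b2} ∩ {b0,b1,b3} = {b0,b1}; idom=b1
  b6: preds {b4,b5}: {b0,b1,b4} ∩ {b0,b1,b5} = {b0,b1}; idom=b1
  b8: preds {b3,b4,b5,b6}: {b0,b1,b3} ∩ {b0,b1,b4} ∩ {b0,b1,b5} ∩ {b0,b1,b6} = {b0,b1}; idom=b1
  b9: preds {b5,b8}: {b0,b1,b5} ∩ {b0,b1,b8} = {b0,b1}; idom=b1

idom(b8) = b1

Answer: b1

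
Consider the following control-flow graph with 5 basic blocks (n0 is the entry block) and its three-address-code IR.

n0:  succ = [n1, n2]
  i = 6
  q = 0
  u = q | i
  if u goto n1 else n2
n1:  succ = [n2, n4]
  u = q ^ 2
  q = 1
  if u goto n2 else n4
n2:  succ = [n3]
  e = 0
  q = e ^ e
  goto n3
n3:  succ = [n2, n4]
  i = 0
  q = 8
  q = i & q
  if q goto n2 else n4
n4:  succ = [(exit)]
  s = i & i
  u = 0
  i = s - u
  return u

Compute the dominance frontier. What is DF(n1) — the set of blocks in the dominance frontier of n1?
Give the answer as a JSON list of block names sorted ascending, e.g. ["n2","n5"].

idom tree: n1←n0 n2←n0 n3←n2 n4←n0
Join-block Dom:
  n2: preds {n0,n1,n3}: {n0} ∩ {n0,n1} ∩ {n0,n2,n3} = {n0}; idom=n0
  n4: preds {n1,n3}: {n0,n1} ∩ {n0,n2,n3} = {n0}; idom=n0

DF derivation:
  n2←n0: walk · to n0
  n2←n1: walk n1 to n0
  n2←n3: walk n3→n2 to n0
  n4←n1: walk n1 to n0
  n4←n3: walk n3→n2 to n0
  DF(n0)=∅
  DF(n1)={n2,n4}
  DF(n2)={n2,n4}
  DF(n3)={n2,n4}
  DF(n4)=∅

DF(n1) = ["n2", "n4"]

Answer: ["n2", "n4"]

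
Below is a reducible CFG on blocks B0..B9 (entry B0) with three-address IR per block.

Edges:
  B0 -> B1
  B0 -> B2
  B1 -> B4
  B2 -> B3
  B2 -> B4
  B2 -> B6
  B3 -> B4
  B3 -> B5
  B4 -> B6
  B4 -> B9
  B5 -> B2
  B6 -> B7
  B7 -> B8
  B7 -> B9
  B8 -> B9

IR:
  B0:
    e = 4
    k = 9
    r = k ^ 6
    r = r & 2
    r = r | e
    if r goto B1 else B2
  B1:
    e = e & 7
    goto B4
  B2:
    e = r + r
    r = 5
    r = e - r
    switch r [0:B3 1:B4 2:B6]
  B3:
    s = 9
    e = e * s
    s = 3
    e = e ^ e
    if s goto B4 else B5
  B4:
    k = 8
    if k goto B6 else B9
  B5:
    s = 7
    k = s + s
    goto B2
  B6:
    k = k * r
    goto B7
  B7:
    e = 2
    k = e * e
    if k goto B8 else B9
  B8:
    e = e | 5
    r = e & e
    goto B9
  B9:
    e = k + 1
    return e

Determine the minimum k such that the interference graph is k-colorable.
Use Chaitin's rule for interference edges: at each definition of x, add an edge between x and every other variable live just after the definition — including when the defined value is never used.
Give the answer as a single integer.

Answer: 3

Derivation:
Per-block:
  B0: {e,k,r} / ∅
  B1: {e} / {e}
  B2: {e,r} / {r}
  B3: {e,s} / {e}
  B4: {k} / ∅
  B5: {k,s} / ∅
  B6: {k} / {k,r}
  B7: {e,k} / ∅
  B8: {e,r} / {e}
  B9: {e} / {k}

Live sets:
  live B0: ∅→{e,k,r}
  live B1: {e,r}→{r}
  live B2: {k,r}→{e,k,r}
  live B3: {e,r}→{r}
  live B4: {r}→{k,r}
  live B5: {r}→{k,r}
  live B6: {k,r}→∅
  live B7: ∅→{e,k}
  live B8: {e,k}→{k}
  live B9: {k}→∅

Interfere edges:
  e↔{k,r,s}
  k↔{e,r}
  r↔{e,k,s}
  s↔{e,r}

Colouring:
  clique {e,k,r} ⇒ need ≥ 3
  3-colouring: R0={e}  R1={r}  R2={k,s}
  χ = 3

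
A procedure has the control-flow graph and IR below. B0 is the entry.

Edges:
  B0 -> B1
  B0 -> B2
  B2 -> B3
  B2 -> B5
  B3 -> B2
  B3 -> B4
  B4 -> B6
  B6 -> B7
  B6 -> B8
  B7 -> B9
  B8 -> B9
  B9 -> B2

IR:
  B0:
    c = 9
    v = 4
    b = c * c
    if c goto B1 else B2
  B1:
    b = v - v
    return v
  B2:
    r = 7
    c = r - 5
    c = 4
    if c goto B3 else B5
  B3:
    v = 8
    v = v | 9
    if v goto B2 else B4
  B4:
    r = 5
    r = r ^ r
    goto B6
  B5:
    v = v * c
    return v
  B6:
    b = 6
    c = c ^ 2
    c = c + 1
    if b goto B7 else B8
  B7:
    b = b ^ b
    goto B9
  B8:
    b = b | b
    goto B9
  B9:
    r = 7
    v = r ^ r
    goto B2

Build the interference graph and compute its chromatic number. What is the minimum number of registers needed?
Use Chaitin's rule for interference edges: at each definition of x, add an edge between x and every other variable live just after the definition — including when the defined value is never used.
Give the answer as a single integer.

Answer: 3

Analysis:
Per-block:
  B0 def {b,c,v} use ∅
  B1 def {b} use {v}
  B2 def {c,r} use ∅
  B3 def {v} use ∅
  B4 def {r} use ∅
  B5 def {v} use {c,v}
  B6 def {b,c} use {c}
  B7 def {b} use {b}
  B8 def {b} use {b}
  B9 def {r,v} use ∅

Liveness:
  live B0: ∅→{v}
  live B1: {v}→∅
  live B2: {v}→{c,v}
  live B3: {c}→{c,v}
  live B4: {c}→{c}
  live B5: {c,v}→∅
  live B6: {c}→{b}
  live B7: {b}→∅
  live B8: {b}→∅
  live B9: ∅→{v}

Interfere edges:
  b: {c,v}
  c: {b,r,v}
  r: {c,v}
  v: {b,c,r}

Chromatic number:
  {b,c,v} pairwise interfere (3-clique) ⇒ χ ≥ 3
  3-colouring: c0={c}  c1={v}  c2={b,r}
  χ = 3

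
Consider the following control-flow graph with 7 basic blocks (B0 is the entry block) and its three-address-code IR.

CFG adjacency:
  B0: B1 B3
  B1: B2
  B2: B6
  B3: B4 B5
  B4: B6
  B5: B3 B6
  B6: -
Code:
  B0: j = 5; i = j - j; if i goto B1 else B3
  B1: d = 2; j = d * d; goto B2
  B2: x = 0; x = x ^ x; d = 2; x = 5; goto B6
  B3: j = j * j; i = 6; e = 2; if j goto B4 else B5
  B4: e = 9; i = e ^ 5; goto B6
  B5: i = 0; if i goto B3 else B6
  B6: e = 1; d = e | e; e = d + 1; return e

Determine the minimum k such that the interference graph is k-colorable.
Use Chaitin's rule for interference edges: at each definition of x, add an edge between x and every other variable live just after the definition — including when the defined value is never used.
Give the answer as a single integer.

Answer: 2

Derivation:
Per-block:
  B0: def={i,j} ue=∅
  B1: def={d,j} ue=∅
  B2: def={d,x} ue=∅
  B3: def={e,i,j} ue={j}
  B4: def={e,i} ue=∅
  B5: def={i} ue=∅
  B6: def={d,e} ue=∅

Backward fixpoint:
  B0 li=∅ lo={j}
  B1 li=∅ lo=∅
  B2 li=∅ lo=∅
  B3 li={j} lo={j}
  B4 li=∅ lo=∅
  B5 li={j} lo={j}
  B6 li=∅ lo=∅

Interference:
  d: ∅
  e: {j}
  i: {j}
  j: {e,i}
  x: ∅

Registers:
  clique {e,j} ⇒ need ≥ 2
  2-colouring: c0={d,j,x}  c1={e,i}
  χ = 2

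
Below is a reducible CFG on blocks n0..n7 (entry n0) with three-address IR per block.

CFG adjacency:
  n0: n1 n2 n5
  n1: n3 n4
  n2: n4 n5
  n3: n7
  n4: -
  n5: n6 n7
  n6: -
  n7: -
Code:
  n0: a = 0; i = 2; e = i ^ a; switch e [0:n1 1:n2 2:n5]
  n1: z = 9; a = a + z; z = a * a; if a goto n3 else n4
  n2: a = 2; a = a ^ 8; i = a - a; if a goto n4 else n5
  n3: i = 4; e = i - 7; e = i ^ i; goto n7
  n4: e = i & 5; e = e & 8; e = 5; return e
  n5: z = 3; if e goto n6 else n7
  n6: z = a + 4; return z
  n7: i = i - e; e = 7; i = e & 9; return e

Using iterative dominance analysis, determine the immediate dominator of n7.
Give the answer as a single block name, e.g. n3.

Answer: n0

Working:
idom tree: n1←n0 n2←n0 n3←n1 n4←n0 n5←n0 n6←n5 n7←n0
Dom∩ at merges:
  n4: preds {n1,n2}: {n0,n1} ∩ {n0,n2} = {n0}; idom=n0
  n5: preds {n0,n2}: {n0} ∩ {n0,n2} = {n0}; idom=n0
  n7: preds {n3,n5}: {n0,n1,n3} ∩ {n0,n5} = {n0}; idom=n0

idom(n7) = n0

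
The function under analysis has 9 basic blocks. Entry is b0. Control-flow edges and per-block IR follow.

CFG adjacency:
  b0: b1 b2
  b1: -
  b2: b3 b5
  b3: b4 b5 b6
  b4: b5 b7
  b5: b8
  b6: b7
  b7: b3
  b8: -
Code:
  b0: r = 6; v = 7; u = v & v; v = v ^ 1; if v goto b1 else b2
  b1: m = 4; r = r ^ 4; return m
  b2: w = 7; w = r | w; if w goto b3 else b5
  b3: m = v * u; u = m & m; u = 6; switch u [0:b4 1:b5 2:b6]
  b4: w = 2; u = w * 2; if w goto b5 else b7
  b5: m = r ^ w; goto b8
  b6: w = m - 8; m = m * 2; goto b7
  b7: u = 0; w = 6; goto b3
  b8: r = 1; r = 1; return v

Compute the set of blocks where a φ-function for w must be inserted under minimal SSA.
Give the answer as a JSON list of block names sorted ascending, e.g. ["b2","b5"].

Answer: ["b3", "b5", "b7"]

Analysis:
idom tree: b1←b0 b2←b0 b3←b2 b4←b3 b5←b2 b6←b3 b7←b3 b8←b5
Dom at joins:
  b3: preds {b2,b7}: {b0,b2} ∩ {b0,b2,b3,b7} = {b0,b2}; idom=b2
  b5: preds {b2,b3,b4}: {b0,b2} ∩ {b0,b2,b3} ∩ {b0,b2,b3,b4} = {b0,b2}; idom=b2
  b7: preds {b4,b6}: {b0,b2,b3,b4} ∩ {b0,b2,b3,b6} = {b0,b2,b3}; idom=b3

DF derivation:
  b3←b2: walk · to b2
  b3←b7: walk b7→b3 to b2
  b5←b2: walk · to b2
  b5←b3: walk b3 to b2
  b5←b4: walk b4→b3 to b2
  b7←b4: walk b4 to b3
  b7←b6: walk b6 to b3
  b0 → ∅
  b1 → ∅
  b2 → ∅
  b3 → {b3,b5}
  b4 → {b5,b7}
  b5 → ∅
  b6 → {b7}
  b7 → {b3}
  b8 → ∅

φ for w: defs {b2,b4,b6,b7}
  DF⁺ = {b3,b5,b7}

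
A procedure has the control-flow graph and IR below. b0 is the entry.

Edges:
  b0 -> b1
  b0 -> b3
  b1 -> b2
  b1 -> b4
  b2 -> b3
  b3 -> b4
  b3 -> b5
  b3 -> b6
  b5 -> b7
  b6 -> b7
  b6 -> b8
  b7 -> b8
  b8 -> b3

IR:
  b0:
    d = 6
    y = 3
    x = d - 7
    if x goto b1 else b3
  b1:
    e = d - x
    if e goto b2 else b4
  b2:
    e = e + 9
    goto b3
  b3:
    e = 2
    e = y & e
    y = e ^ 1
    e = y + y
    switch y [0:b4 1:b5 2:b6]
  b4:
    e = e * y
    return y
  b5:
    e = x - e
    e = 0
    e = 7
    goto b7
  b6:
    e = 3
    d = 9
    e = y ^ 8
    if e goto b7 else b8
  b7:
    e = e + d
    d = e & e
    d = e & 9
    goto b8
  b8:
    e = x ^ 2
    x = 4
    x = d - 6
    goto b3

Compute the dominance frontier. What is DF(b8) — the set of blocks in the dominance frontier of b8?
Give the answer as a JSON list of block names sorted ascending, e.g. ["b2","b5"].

idom tree: b1←b0 b2←b1 b3←b0 b4←b0 b5←b3 b6←b3 b7←b3 b8←b3
Join-block Dom:
  b3: preds {b0,b2,b8}: {b0} ∩ {b0,b1,b2} ∩ {b0,b3,b8} = {b0}; idom=b0
  b4: preds {b1,b3}: {b0,b1} ∩ {b0,b3} = {b0}; idom=b0
  b7: preds {b5,b6}: {b0,b3,b5} ∩ {b0,b3,b6} = {b0,b3}; idom=b3
  b8: preds {b6,b7}: {b0,b3,b6} ∩ {b0,b3,b7} = {b0,b3}; idom=b3

Frontier:
  b3←b0: walk · to b0
  b3←b2: walk b2→b1 to b0
  b3←b8: walk b8→b3 to b0
  b4←b1: walk b1 to b0
  b4←b3: walk b3 to b0
  b7←b5: walk b5 to b3
  b7←b6: walk b6 to b3
  b8←b6: walk b6 to b3
  b8←b7: walk b7 to b3
  b0: DF=∅
  b1: DF={b3,b4}
  b2: DF={b3}
  b3: DF={b3,b4}
  b4: DF=∅
  b5: DF={b7}
  b6: DF={b7,b8}
  b7: DF={b8}
  b8: DF={b3}

DF(b8) = ["b3"]

Answer: ["b3"]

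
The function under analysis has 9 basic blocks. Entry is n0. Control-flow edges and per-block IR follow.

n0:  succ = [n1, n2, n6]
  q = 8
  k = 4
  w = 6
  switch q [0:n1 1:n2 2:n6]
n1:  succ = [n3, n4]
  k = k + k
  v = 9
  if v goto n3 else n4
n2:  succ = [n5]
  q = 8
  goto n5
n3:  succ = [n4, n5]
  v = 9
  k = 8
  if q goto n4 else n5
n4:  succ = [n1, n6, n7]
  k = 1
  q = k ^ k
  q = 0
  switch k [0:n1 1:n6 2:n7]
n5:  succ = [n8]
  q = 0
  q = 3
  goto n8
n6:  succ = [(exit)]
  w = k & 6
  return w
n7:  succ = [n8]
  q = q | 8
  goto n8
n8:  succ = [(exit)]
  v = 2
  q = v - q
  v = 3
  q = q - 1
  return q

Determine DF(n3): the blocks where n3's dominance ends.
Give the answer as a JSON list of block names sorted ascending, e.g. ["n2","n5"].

Answer: ["n4", "n5"]

Derivation:
idom tree: n1←n0 n2←n0 n3←n1 n4←n1 n5←n0 n6←n0 n7←n4 n8←n0
Dom∩ at merges:
  n1: preds {n0,n4}: {n0} ∩ {n0,n1,n4} = {n0}; idom=n0
  n4: preds {n1,n3}: {n0,n1} ∩ {n0,n1,n3} = {n0,n1}; idom=n1
  n5: preds {n2,n3}: {n0,n2} ∩ {n0,n1,n3} = {n0}; idom=n0
  n6: preds {n0,n4}: {n0} ∩ {n0,n1,n4} = {n0}; idom=n0
  n8: preds {n5,n7}: {n0,n5} ∩ {n0,n1,n4,n7} = {n0}; idom=n0

Frontier:
  n1←n0: walk · to n0
  n1←n4: walk n4→n1 to n0
  n4←n1: walk · to n1
  n4←n3: walk n3 to n1
  n5←n2: walk n2 to n0
  n5←n3: walk n3→n1 to n0
  n6←n0: walk · to n0
  n6←n4: walk n4→n1 to n0
  n8←n5: walk n5 to n0
  n8←n7: walk n7→n4→n1 to n0
  n0 → ∅
  n1 → {n1,n5,n6,n8}
  n2 → {n5}
  n3 → {n4,n5}
  n4 → {n1,n6,n8}
  n5 → {n8}
  n6 → ∅
  n7 → {n8}
  n8 → ∅

DF(n3) = ["n4", "n5"]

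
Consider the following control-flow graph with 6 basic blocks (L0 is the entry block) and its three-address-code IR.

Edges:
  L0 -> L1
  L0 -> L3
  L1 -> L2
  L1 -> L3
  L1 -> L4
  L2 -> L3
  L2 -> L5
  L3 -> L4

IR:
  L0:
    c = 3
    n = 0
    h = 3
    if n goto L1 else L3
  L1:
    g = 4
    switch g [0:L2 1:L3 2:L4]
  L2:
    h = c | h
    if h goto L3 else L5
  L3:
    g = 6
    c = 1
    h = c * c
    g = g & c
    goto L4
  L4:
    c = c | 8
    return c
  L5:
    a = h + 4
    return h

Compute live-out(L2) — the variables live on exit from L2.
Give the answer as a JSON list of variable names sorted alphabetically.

def/use:
  L0: def={c,h,n} ue=∅
  L1: def={g} ue=∅
  L2: def={h} ue={c,h}
  L3: def={c,g,h} ue=∅
  L4: def={c} ue={c}
  L5: def={a} ue={h}

Backward fixpoint:
  L0 li=∅ lo={c,h}
  L1 li={c,h} lo={c,h}
  L2 li={c,h} lo={h}
  L3 li=∅ lo={c}
  L4 li={c} lo=∅
  L5 li={h} lo=∅

live-out(L2) = ["h"]

Answer: ["h"]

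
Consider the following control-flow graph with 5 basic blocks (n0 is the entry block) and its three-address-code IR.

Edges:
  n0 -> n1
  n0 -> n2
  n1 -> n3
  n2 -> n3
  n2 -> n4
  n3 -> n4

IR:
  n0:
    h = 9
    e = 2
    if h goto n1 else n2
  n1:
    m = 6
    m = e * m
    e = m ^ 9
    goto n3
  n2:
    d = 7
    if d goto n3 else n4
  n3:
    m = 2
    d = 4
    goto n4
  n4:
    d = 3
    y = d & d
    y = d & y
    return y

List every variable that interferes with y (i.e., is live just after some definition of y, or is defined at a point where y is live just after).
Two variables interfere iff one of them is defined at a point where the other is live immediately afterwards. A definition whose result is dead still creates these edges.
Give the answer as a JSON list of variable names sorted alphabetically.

Per-block:
  n0 def {e,h} use ∅
  n1 def {e,m} use {e}
  n2 def {d} use ∅
  n3 def {d,m} use ∅
  n4 def {d,y} use ∅

Backward fixpoint:
  n0: in=∅ out={e}
  n1: in={e} out=∅
  n2: in=∅ out=∅
  n3: in=∅ out=∅
  n4: in=∅ out=∅

Interference:
  d: {y}
  e: {h,m}
  h: {e}
  m: {e}
  y: {d}

N(y) = ["d"]

Answer: ["d"]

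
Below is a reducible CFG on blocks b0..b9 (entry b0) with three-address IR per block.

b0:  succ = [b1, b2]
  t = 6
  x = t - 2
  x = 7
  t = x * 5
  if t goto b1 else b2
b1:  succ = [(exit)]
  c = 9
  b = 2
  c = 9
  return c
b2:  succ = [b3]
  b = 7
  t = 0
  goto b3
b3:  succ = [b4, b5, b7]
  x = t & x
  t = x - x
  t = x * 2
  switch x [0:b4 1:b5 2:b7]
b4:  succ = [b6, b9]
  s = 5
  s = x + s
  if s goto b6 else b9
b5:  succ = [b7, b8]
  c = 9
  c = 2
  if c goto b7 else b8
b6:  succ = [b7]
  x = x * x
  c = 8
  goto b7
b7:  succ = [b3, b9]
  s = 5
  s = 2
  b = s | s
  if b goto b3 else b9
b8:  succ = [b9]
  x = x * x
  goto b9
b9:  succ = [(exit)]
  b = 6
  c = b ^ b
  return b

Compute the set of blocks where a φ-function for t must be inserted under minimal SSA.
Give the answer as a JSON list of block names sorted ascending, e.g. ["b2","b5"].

idom tree: b1←b0 b2←b0 b3←b2 b4←b3 b5←b3 b6←b4 b7←b3 b8←b5 b9←b3
Dom∩ at merges:
  b3: preds {b2,b7}: {b0,b2} ∩ {b0,b2,b3,b7} = {b0,b2}; idom=b2
  b7: preds {b3,b5,b6}: {b0,b2,b3} ∩ {b0,b2,b3,b5} ∩ {b0,b2,b3,b4,b6} = {b0,b2,b3}; idom=b3
  b9: preds {b4,b7,b8}: {b0,b2,b3,b4} ∩ {b0,b2,b3,b7} ∩ {b0,b2,b3,b5,b8} = {b0,b2,b3}; idom=b3

DF derivation:
  b3←b2: walk · to b2
  b3←b7: walk b7→b3 to b2
  b7←b3: walk · to b3
  b7←b5: walk b5 to b3
  b7←b6: walk b6→b4 to b3
  b9←b4: walk b4 to b3
  b9←b7: walk b7 to b3
  b9←b8: walk b8→b5 to b3
  DF(b0)=∅
  DF(b1)=∅
  DF(b2)=∅
  DF(b3)={b3}
  DF(b4)={b7,b9}
  DF(b5)={b7,b9}
  DF(b6)={b7}
  DF(b7)={b3,b9}
  DF(b8)={b9}
  DF(b9)=∅

φ for t: defs {b0,b2,b3}
  DF⁺ = {b3}

Answer: ["b3"]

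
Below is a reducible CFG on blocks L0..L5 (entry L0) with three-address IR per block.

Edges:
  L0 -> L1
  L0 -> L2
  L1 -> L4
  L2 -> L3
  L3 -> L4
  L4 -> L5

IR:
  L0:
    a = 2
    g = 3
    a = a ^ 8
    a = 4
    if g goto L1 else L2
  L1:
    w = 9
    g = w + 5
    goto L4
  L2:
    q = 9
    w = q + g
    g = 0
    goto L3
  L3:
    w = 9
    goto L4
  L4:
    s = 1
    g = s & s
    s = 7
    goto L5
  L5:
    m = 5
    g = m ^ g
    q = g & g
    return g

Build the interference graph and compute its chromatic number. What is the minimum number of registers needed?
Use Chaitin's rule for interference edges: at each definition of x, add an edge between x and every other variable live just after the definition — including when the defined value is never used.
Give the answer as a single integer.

Answer: 2

Working:
Per-block:
  L0 def {a,g} use ∅
  L1 def {g,w} use ∅
  L2 def {g,q,w} use {g}
  L3 def {w} use ∅
  L4 def {g,s} use ∅
  L5 def {g,m,q} use {g}

Backward fixpoint:
  live L0: ∅→{g}
  live L1: ∅→∅
  live L2: {g}→∅
  live L3: ∅→∅
  live L4: ∅→{g}
  live L5: {g}→∅

Interference:
  a — {g}
  g — {a,m,q,s}
  m — {g}
  q — {g}
  s — {g}
  w — ∅

Colouring:
  clique {a,g} ⇒ need ≥ 2
  assign a→R1 g→R0 m→R1 q→R1 s→R1 w→R0 — no edge inside a register ⇒ χ ≤ 2
  χ = 2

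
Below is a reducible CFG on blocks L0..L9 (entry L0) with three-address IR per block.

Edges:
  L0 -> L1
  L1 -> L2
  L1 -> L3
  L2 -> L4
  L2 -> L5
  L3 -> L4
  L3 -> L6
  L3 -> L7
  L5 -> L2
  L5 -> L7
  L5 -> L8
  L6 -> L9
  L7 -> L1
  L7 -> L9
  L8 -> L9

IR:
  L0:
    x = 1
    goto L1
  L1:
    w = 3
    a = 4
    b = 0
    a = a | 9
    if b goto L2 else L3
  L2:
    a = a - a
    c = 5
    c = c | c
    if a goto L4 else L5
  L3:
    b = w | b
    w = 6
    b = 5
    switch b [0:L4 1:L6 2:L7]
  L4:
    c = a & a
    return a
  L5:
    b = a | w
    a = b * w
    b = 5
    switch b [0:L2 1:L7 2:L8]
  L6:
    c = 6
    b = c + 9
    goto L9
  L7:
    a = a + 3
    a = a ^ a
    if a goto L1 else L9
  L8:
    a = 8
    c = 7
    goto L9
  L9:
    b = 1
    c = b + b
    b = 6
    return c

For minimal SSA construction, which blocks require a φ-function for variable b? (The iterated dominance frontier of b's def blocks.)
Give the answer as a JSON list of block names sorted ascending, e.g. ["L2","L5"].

idom tree: L1←L0 L2←L1 L3←L1 L4←L1 L5←L2 L6←L3 L7←L1 L8←L5 L9←L1
Dom at joins:
  L1: preds {L0,L7}: {L0} ∩ {L0,L1,L7} = {L0}; idom=L0
  L2: preds {L1,L5}: {L0,L1} ∩ {L0,L1,L2,L5} = {L0,L1}; idom=L1
  L4: preds {L2,L3}: {L0,L1,L2} ∩ {L0,L1,L3} = {L0,L1}; idom=L1
  L7: preds {L3,L5}: {L0,L1,L3} ∩ {L0,L1,L2,L5} = {L0,L1}; idom=L1
  L9: preds {L6,L7,L8}: {L0,L1,L3,L6} ∩ {L0,L1,L7} ∩ {L0,L1,L2,L5,L8} = {L0,L1}; idom=L1

Frontier:
  join L1 pred L0: · stop@L0
  join L1 pred L7: L7→L1 stop@L0
  join L2 pred L1: · stop@L1
  join L2 pred L5: L5→L2 stop@L1
  join L4 pred L2: L2 stop@L1
  join L4 pred L3: L3 stop@L1
  join L7 pred L3: L3 stop@L1
  join L7 pred L5: L5→L2 stop@L1
  join L9 pred L6: L6→L3 stop@L1
  join L9 pred L7: L7 stop@L1
  join L9 pred L8: L8→L5→L2 stop@L1
  L0 → ∅
  L1 → {L1}
  L2 → {L2,L4,L7,L9}
  L3 → {L4,L7,L9}
  L4 → ∅
  L5 → {L2,L7,L9}
  L6 → {L9}
  L7 → {L1,L9}
  L8 → {L9}
  L9 → ∅

φ for b: defs {L1,L3,L5,L6,L9}
  DF⁺ = {L1,L2,L4,L7,L9}

Answer: ["L1", "L2", "L4", "L7", "L9"]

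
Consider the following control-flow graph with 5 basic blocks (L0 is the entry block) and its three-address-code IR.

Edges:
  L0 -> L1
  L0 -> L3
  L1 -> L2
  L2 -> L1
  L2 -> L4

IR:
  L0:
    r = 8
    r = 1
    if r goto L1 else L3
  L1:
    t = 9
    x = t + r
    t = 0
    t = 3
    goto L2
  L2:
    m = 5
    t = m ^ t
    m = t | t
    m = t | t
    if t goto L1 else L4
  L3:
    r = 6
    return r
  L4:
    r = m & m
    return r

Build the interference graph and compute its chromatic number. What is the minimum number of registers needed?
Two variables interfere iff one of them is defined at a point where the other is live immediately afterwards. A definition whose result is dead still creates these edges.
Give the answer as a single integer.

Answer: 3

Derivation:
Per-block:
  L0: {r} / ∅
  L1: {t,x} / {r}
  L2: {m,t} / {t}
  L3: {r} / ∅
  L4: {r} / {m}

Live sets:
  L0 li=∅ lo={r}
  L1 li={r} lo={r,t}
  L2 li={r,t} lo={m,r}
  L3 li=∅ lo=∅
  L4 li={m} lo=∅

Conflict graph:
  m: {r,t}
  r: {m,t,x}
  t: {m,r}
  x: {r}

Chromatic number:
  {m,r,t} pairwise interfere (3-clique) ⇒ χ ≥ 3
  3-colouring: c0={r}  c1={m,x}  c2={t}
  χ = 3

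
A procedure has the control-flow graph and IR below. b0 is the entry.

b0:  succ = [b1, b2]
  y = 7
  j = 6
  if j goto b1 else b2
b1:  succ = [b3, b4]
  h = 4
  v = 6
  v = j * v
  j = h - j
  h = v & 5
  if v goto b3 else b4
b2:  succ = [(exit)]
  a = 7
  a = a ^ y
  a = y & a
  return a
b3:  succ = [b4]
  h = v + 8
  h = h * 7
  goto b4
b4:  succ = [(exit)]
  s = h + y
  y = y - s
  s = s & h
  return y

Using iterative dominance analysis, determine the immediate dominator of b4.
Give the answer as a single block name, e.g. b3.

idom tree: b1←b0 b2←b0 b3←b1 b4←b1
Dom∩ at merges:
  b4: preds {b1,b3}: {b0,b1} ∩ {b0,b1,b3} = {b0,b1}; idom=b1

idom(b4) = b1

Answer: b1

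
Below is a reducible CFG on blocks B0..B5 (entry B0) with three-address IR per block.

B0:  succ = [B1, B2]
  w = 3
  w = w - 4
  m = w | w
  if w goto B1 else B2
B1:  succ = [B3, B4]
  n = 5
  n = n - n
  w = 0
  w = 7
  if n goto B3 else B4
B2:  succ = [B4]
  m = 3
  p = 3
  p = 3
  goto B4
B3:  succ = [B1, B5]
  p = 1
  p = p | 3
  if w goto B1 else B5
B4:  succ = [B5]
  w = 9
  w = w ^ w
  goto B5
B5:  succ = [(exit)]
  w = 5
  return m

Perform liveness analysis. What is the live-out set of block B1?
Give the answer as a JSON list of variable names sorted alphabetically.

Block summaries:
  B0 def {m,w} use ∅
  B1 def {n,w} use ∅
  B2 def {m,p} use ∅
  B3 def {p} use {w}
  B4 def {w} use ∅
  B5 def {w} use {m}

Liveness:
  live B0: ∅→{m}
  live B1: {m}→{m,w}
  live B2: ∅→{m}
  live B3: {m,w}→{m}
  live B4: {m}→{m}
  live B5: {m}→∅

live-out(B1) = ["m", "w"]

Answer: ["m", "w"]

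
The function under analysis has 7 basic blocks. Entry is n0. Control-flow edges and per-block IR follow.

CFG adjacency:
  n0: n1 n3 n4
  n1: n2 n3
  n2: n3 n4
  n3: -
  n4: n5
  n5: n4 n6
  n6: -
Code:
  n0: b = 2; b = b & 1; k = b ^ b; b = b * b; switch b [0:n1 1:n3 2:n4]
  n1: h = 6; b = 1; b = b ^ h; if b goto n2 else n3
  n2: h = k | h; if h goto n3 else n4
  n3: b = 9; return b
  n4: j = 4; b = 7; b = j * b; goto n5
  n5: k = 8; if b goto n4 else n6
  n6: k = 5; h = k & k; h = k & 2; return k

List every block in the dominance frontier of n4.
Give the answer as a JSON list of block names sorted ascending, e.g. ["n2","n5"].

idom tree: n1←n0 n2←n1 n3←n0 n4←n0 n5←n4 n6←n5
Join-block Dom:
  n3: preds {n0,n1,n2}: {n0} ∩ {n0,n1} ∩ {n0,n1,n2} = {n0}; idom=n0
  n4: preds {n0,n2,n5}: {n0} ∩ {n0,n1,n2} ∩ {n0,n4,n5} = {n0}; idom=n0

Frontier:
  n3←n0: walk · to n0
  n3←n1: walk n1 to n0
  n3←n2: walk n2→n1 to n0
  n4←n0: walk · to n0
  n4←n2: walk n2→n1 to n0
  n4←n5: walk n5→n4 to n0
  DF(n0)=∅
  DF(n1)={n3,n4}
  DF(n2)={n3,n4}
  DF(n3)=∅
  DF(n4)={n4}
  DF(n5)={n4}
  DF(n6)=∅

DF(n4) = ["n4"]

Answer: ["n4"]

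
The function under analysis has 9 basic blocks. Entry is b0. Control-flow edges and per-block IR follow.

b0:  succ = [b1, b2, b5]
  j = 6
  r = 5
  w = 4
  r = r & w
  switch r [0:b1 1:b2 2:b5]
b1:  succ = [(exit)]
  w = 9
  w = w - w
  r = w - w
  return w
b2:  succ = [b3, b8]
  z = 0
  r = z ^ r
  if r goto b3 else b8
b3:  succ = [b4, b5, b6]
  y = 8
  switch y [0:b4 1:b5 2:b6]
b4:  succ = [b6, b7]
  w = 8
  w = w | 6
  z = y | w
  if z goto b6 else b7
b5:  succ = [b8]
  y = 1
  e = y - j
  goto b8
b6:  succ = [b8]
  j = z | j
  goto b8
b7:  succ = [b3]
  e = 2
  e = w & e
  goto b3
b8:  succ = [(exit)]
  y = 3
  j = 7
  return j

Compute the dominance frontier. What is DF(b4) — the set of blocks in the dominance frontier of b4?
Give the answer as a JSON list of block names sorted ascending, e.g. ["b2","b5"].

Answer: ["b3", "b6"]

Working:
idom tree: b1←b0 b2←b0 b3←b2 b4←b3 b5←b0 b6←b3 b7←b4 b8←b0
Dom∩ at merges:
  b3: preds {b2,b7}: {b0,b2} ∩ {b0,b2,b3,b4,b7} = {b0,b2}; idom=b2
  b5: preds {b0,b3}: {b0} ∩ {b0,b2,b3} = {b0}; idom=b0
  b6: preds {b3,b4}: {b0,b2,b3} ∩ {b0,b2,b3,b4} = {b0,b2,b3}; idom=b3
  b8: preds {b2,b5,b6}: {b0,b2} ∩ {b0,b5} ∩ {b0,b2,b3,b6} = {b0}; idom=b0

Frontier:
  join b3 pred b2: · stop@b2
  join b3 pred b7: b7→b4→b3 stop@b2
  join b5 pred b0: · stop@b0
  join b5 pred b3: b3→b2 stop@b0
  join b6 pred b3: · stop@b3
  join b6 pred b4: b4 stop@b3
  join b8 pred b2: b2 stop@b0
  join b8 pred b5: b5 stop@b0
  join b8 pred b6: b6→b3→b2 stop@b0
  DF(b0)=∅
  DF(b1)=∅
  DF(b2)={b5,b8}
  DF(b3)={b3,b5,b8}
  DF(b4)={b3,b6}
  DF(b5)={b8}
  DF(b6)={b8}
  DF(b7)={b3}
  DF(b8)=∅

DF(b4) = ["b3", "b6"]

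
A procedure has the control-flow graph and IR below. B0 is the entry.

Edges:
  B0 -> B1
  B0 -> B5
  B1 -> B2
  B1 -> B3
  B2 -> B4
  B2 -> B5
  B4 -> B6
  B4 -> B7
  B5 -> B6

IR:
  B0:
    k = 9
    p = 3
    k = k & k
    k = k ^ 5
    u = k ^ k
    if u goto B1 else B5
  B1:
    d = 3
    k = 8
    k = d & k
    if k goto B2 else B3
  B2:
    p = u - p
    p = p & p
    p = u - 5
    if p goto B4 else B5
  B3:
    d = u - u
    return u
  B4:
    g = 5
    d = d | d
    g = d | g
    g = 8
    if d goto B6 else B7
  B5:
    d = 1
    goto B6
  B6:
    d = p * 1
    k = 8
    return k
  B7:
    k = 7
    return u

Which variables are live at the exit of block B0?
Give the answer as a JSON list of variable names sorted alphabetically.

Answer: ["p", "u"]

Analysis:
def/use:
  B0 def {k,p,u} use ∅
  B1 def {d,k} use ∅
  B2 def {p} use {p,u}
  B3 def {d} use {u}
  B4 def {d,g} use {d}
  B5 def {d} use ∅
  B6 def {d,k} use {p}
  B7 def {k} use {u}

Backward fixpoint:
  B0: in=∅ out={p,u}
  B1: in={p,u} out={d,p,u}
  B2: in={d,p,u} out={d,p,u}
  B3: in={u} out=∅
  B4: in={d,p,u} out={p,u}
  B5: in={p} out={p}
  B6: in={p} out=∅
  B7: in={u} out=∅

live-out(B0) = ["p", "u"]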